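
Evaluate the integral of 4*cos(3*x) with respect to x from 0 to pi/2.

-4/3

An antiderivative is F(x) = 4*sin(3*x)/3.
Then F(pi/2) - F(0) = (-4/3) - (0) = -4/3.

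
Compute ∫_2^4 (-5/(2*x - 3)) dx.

An antiderivative is F(x) = -5*log(2*x - 3)/2.
Then F(4) - F(2) = (-5*log(5)/2) - (0) = -5*log(5)/2.

-5*log(5)/2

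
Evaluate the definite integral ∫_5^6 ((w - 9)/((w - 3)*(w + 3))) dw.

Factor the denominator: w**2 - 9 = (w + 3)(w - 3).
Partial fractions: (w - 9)/((w - 3)*(w + 3)) = 2/(w + 3) - 1/(w - 3).
An antiderivative is F(w) = -log(w - 3) + 2*log(w + 3).
Then F(6) - F(5) = (log(27)) - (log(32)) = log(27/32).

log(27/32)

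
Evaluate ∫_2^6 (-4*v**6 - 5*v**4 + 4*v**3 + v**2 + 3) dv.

-3491732/21

By the power rule, an antiderivative is F(v) = -4*v**7/7 - v**5 + v**4 + v**3/3 + 3*v.
Then F(6) - F(2) = (-1164474/7) - (-1690/21) = -3491732/21.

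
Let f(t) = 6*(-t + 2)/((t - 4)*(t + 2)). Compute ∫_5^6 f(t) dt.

Factor the denominator: t**2 - 2*t - 8 = (t + 2)(t - 4).
Partial fractions: 6*(-t + 2)/((t - 4)*(t + 2)) = -4/(t + 2) - 2/(t - 4).
An antiderivative is F(t) = -2*log(t - 4) - 4*log(t + 2).
Then F(6) - F(5) = (-14*log(2)) - (-4*log(7)) = -14*log(2) + 4*log(7).

-14*log(2) + 4*log(7)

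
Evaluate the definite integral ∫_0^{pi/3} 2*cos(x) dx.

sqrt(3)

An antiderivative is F(x) = 2*sin(x).
Then F(pi/3) - F(0) = (sqrt(3)) - (0) = sqrt(3).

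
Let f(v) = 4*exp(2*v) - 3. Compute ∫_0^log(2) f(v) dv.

An antiderivative is F(v) = 2*exp(2*v) - 3*v.
Then F(log(2)) - F(0) = (8 - log(8)) - (2) = 6 - 3*log(2).

6 - 3*log(2)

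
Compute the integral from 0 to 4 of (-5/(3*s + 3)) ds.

An antiderivative is F(s) = -5*log(3*s + 3)/3.
Then F(4) - F(0) = (-5*log(15)/3) - (-5*log(3)/3) = -5*log(5)/3.

-5*log(5)/3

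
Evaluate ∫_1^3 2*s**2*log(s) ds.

-52/9 + 18*log(3)

Integrate by parts once (u = ln s, dv = 2*s**2 ds).
An antiderivative is F(s) = 2*s**3*(3*log(s) - 1)/9.
Then F(3) - F(1) = (-6 + 18*log(3)) - (-2/9) = -52/9 + 18*log(3).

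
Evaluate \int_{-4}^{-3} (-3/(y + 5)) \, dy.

An antiderivative is F(y) = -3*log(y + 5).
Then F(-3) - F(-4) = (-log(8)) - (0) = -log(8).

-log(8)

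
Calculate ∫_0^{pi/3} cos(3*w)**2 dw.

pi/6

Use the identity cos^2(3*w) = (1 + cos(6*w))/2.
An antiderivative is F(w) = w/2 + sin(6*w)/12.
Then F(pi/3) - F(0) = (pi/6) - (0) = pi/6.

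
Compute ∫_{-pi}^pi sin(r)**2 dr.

pi

Use the identity sin^2(r) = (1 - cos(2*r))/2.
An antiderivative is F(r) = r/2 - sin(2*r)/4.
Then F(pi) - F(-pi) = (pi/2) - (-pi/2) = pi.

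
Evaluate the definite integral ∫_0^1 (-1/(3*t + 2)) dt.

-log(5)/3 + log(2)/3

An antiderivative is F(t) = -log(3*t + 2)/3.
Then F(1) - F(0) = (-log(5)/3) - (-log(2)/3) = -log(5)/3 + log(2)/3.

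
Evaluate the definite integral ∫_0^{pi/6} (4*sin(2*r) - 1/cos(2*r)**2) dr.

An antiderivative is F(r) = -2*cos(2*r) - tan(2*r)/2.
Then F(pi/6) - F(0) = (-1 - sqrt(3)/2) - (-2) = 1 - sqrt(3)/2.

1 - sqrt(3)/2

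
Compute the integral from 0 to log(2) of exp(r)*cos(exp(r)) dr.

-sin(1) + sin(2)

Let u = exp(r), so du = exp(r) dr. When r = 0, u = 1; when r = log(2), u = 2.
The integral becomes ∫ cos(u) du from 1 to 2, with antiderivative sin(u).
Back in r: F(r) = sin(exp(r)).
Then F(log(2)) - F(0) = (sin(2)) - (sin(1)) = -sin(1) + sin(2).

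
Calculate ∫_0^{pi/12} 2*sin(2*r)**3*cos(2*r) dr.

1/64

Let u = sin(2*r), so du = 2*cos(2*r) dr. When r = 0, u = 0; when r = pi/12, u = 1/2.
The integral becomes ∫ u**3 du from 0 to 1/2, with antiderivative u**4/4.
Back in r: F(r) = sin(2*r)**4/4.
Then F(pi/12) - F(0) = (1/64) - (0) = 1/64.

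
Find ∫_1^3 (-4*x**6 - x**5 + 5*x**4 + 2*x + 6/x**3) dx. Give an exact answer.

By the power rule, an antiderivative is F(x) = -4*x**7/7 - x**6/6 + x**5 + x**2 - 3/x**2.
Then F(3) - F(1) = (-47021/42) - (-73/42) = -23474/21.

-23474/21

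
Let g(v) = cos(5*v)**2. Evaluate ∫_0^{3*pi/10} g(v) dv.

3*pi/20

Use the identity cos^2(5*v) = (1 + cos(10*v))/2.
An antiderivative is F(v) = v/2 + sin(10*v)/20.
Then F(3*pi/10) - F(0) = (3*pi/20) - (0) = 3*pi/20.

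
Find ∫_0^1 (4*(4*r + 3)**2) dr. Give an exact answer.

Let u = 4*r + 3, so du = 4 dr. When r = 0, u = 3; when r = 1, u = 7.
The integral becomes ∫ u**2 du from 3 to 7, with antiderivative u**3/3.
Back in r: F(r) = (4*r + 3)**3/3.
Then F(1) - F(0) = (343/3) - (9) = 316/3.

316/3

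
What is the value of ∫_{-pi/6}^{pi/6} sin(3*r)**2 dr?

Use the identity sin^2(3*r) = (1 - cos(6*r))/2.
An antiderivative is F(r) = r/2 - sin(6*r)/12.
Then F(pi/6) - F(-pi/6) = (pi/12) - (-pi/12) = pi/6.

pi/6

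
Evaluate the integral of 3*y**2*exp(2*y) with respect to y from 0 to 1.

Integrate by parts twice (u = y^2, dv = 3*exp(2*y) dy).
An antiderivative is F(y) = (6*y**2 - 6*y + 3)*exp(2*y)/4.
Then F(1) - F(0) = (3*exp(2)/4) - (3/4) = -3/4 + 3*exp(2)/4.

-3/4 + 3*exp(2)/4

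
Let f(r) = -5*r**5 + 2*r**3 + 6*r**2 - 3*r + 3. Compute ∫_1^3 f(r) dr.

-1562/3

By the power rule, an antiderivative is F(r) = -5*r**6/6 + r**4/2 + 2*r**3 - 3*r**2/2 + 3*r.
Then F(3) - F(1) = (-1035/2) - (19/6) = -1562/3.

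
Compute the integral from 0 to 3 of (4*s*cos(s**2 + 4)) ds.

Let u = s**2 + 4, so du = 2*s ds. When s = 0, u = 4; when s = 3, u = 13.
The integral becomes 2·∫ cos(u) du from 4 to 13, with antiderivative 2*sin(u).
Back in s: F(s) = 2*sin(s**2 + 4).
Then F(3) - F(0) = (2*sin(13)) - (2*sin(4)) = 2*sin(13) - 2*sin(4).

2*sin(13) - 2*sin(4)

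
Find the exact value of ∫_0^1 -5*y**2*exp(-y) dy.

Integrate by parts twice (u = y^2, dv = -5*exp(-y) dy).
An antiderivative is F(y) = (5*y**2 + 10*y + 10)*exp(-y).
Then F(1) - F(0) = (25*exp(-1)) - (10) = -10 + 25*exp(-1).

-10 + 25*exp(-1)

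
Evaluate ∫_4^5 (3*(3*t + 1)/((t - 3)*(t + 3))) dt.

Factor the denominator: t**2 - 9 = (t + 3)(t - 3).
Partial fractions: 3*(3*t + 1)/((t - 3)*(t + 3)) = 4/(t + 3) + 5/(t - 3).
An antiderivative is F(t) = 5*log(t - 3) + 4*log(t + 3).
Then F(5) - F(4) = (17*log(2)) - (4*log(7)) = -4*log(7) + 17*log(2).

-4*log(7) + 17*log(2)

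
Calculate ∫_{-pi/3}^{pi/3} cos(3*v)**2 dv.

pi/3

Use the identity cos^2(3*v) = (1 + cos(6*v))/2.
An antiderivative is F(v) = v/2 + sin(6*v)/12.
Then F(pi/3) - F(-pi/3) = (pi/6) - (-pi/6) = pi/3.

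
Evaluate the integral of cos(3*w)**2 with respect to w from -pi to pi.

Use the identity cos^2(3*w) = (1 + cos(6*w))/2.
An antiderivative is F(w) = w/2 + sin(6*w)/12.
Then F(pi) - F(-pi) = (pi/2) - (-pi/2) = pi.

pi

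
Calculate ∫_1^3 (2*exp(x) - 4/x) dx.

An antiderivative is F(x) = 2*exp(x) - 4*log(x).
Then F(3) - F(1) = (-log(81) + 2*exp(3)) - (2*exp(1)) = -2*exp(1) - 4*log(3) + 2*exp(3).

-2*exp(1) - 4*log(3) + 2*exp(3)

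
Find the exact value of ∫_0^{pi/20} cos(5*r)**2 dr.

1/20 + pi/40

Use the identity cos^2(5*r) = (1 + cos(10*r))/2.
An antiderivative is F(r) = r/2 + sin(10*r)/20.
Then F(pi/20) - F(0) = (1/20 + pi/40) - (0) = 1/20 + pi/40.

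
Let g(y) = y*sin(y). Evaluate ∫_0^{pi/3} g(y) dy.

Integrate by parts once (u = y, dv = sin(y) dy).
An antiderivative is F(y) = -y*cos(y) + sin(y).
Then F(pi/3) - F(0) = (-pi/6 + sqrt(3)/2) - (0) = -pi/6 + sqrt(3)/2.

-pi/6 + sqrt(3)/2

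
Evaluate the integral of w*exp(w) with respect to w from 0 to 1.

Integrate by parts once (u = w, dv = exp(w) dw).
An antiderivative is F(w) = (w - 1)*exp(w).
Then F(1) - F(0) = (0) - (-1) = 1.

1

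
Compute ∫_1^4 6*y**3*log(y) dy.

-765/8 + 768*log(2)

Integrate by parts once (u = ln y, dv = 6*y**3 dy).
An antiderivative is F(y) = 3*y**4*(4*log(y) - 1)/8.
Then F(4) - F(1) = (-96 + 768*log(2)) - (-3/8) = -765/8 + 768*log(2).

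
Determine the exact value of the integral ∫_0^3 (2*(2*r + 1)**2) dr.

114

Let u = 2*r + 1, so du = 2 dr. When r = 0, u = 1; when r = 3, u = 7.
The integral becomes ∫ u**2 du from 1 to 7, with antiderivative u**3/3.
Back in r: F(r) = (2*r + 1)**3/3.
Then F(3) - F(0) = (343/3) - (1/3) = 114.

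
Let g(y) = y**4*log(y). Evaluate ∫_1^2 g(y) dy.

-31/25 + 32*log(2)/5

Integrate by parts once (u = ln y, dv = y**4 dy).
An antiderivative is F(y) = y**5*(5*log(y) - 1)/25.
Then F(2) - F(1) = (-32/25 + 32*log(2)/5) - (-1/25) = -31/25 + 32*log(2)/5.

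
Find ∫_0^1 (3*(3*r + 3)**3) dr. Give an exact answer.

Let u = 3*r + 3, so du = 3 dr. When r = 0, u = 3; when r = 1, u = 6.
The integral becomes ∫ u**3 du from 3 to 6, with antiderivative u**4/4.
Back in r: F(r) = (3*r + 3)**4/4.
Then F(1) - F(0) = (324) - (81/4) = 1215/4.

1215/4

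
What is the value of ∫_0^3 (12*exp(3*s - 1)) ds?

Let u = 3*s - 1, so du = 3 ds. When s = 0, u = -1; when s = 3, u = 8.
The integral becomes 4·∫ exp(u) du from -1 to 8, with antiderivative 4*exp(u).
Back in s: F(s) = 4*exp(3*s - 1).
Then F(3) - F(0) = (4*exp(8)) - (4*exp(-1)) = -(4 - 4*exp(9))*exp(-1).

-(4 - 4*exp(9))*exp(-1)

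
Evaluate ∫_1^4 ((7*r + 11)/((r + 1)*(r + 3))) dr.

-12*log(2) + 2*log(5) + 5*log(7)

Factor the denominator: r**2 + 4*r + 3 = (r + 3)(r + 1).
Partial fractions: (7*r + 11)/((r + 1)*(r + 3)) = 5/(r + 3) + 2/(r + 1).
An antiderivative is F(r) = 2*log(r + 1) + 5*log(r + 3).
Then F(4) - F(1) = (2*log(5) + 5*log(7)) - (12*log(2)) = -12*log(2) + 2*log(5) + 5*log(7).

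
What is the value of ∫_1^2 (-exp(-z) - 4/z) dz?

-4*log(2) - exp(-1) + exp(-2)

An antiderivative is F(z) = -4*log(z) + exp(-z).
Then F(2) - F(1) = (-4*log(2) + exp(-2)) - (exp(-1)) = -4*log(2) - exp(-1) + exp(-2).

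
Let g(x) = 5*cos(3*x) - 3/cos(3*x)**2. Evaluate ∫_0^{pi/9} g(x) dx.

-sqrt(3)/6

An antiderivative is F(x) = 5*sin(3*x)/3 - tan(3*x).
Then F(pi/9) - F(0) = (-sqrt(3)/6) - (0) = -sqrt(3)/6.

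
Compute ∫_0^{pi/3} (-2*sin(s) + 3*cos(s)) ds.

An antiderivative is F(s) = 3*sin(s) + 2*cos(s).
Then F(pi/3) - F(0) = (1 + 3*sqrt(3)/2) - (2) = -1 + 3*sqrt(3)/2.

-1 + 3*sqrt(3)/2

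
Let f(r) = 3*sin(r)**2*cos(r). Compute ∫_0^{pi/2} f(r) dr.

1

Let u = sin(r), so du = cos(r) dr. When r = 0, u = 0; when r = pi/2, u = 1.
The integral becomes 3·∫ u**2 du from 0 to 1, with antiderivative u**3.
Back in r: F(r) = sin(r)**3.
Then F(pi/2) - F(0) = (1) - (0) = 1.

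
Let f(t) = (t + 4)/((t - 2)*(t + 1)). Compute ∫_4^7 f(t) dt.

-5*log(2) + 3*log(5)

Factor the denominator: t**2 - t - 2 = (t + 1)(t - 2).
Partial fractions: (t + 4)/((t - 2)*(t + 1)) = -1/(t + 1) + 2/(t - 2).
An antiderivative is F(t) = 2*log(t - 2) - log(t + 1).
Then F(7) - F(4) = (log(25/8)) - (log(4/5)) = -5*log(2) + 3*log(5).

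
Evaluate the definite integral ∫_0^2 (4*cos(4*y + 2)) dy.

-sin(2) + sin(10)

Let u = 4*y + 2, so du = 4 dy. When y = 0, u = 2; when y = 2, u = 10.
The integral becomes ∫ cos(u) du from 2 to 10, with antiderivative sin(u).
Back in y: F(y) = sin(4*y + 2).
Then F(2) - F(0) = (sin(10)) - (sin(2)) = -sin(2) + sin(10).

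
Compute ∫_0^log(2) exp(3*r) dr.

An antiderivative is F(r) = exp(3*r)/3.
Then F(log(2)) - F(0) = (8/3) - (1/3) = 7/3.

7/3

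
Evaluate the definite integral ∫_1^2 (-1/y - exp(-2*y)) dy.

-log(2) - exp(-2)/2 + exp(-4)/2

An antiderivative is F(y) = -log(y) + exp(-2*y)/2.
Then F(2) - F(1) = (-log(2) + exp(-4)/2) - (exp(-2)/2) = -log(2) - exp(-2)/2 + exp(-4)/2.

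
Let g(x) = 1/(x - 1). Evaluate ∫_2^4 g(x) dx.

log(3)

An antiderivative is F(x) = log(x - 1).
Then F(4) - F(2) = (log(3)) - (0) = log(3).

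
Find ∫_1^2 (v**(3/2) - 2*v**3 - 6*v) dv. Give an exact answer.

-169/10 + 8*sqrt(2)/5

By the power rule, an antiderivative is F(v) = 2*v**(5/2)/5 - v**4/2 - 3*v**2.
Then F(2) - F(1) = (-20 + 8*sqrt(2)/5) - (-31/10) = -169/10 + 8*sqrt(2)/5.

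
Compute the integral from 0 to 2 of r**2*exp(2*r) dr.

-1/4 + 5*exp(4)/4

Integrate by parts twice (u = r^2, dv = exp(2*r) dr).
An antiderivative is F(r) = (2*r**2 - 2*r + 1)*exp(2*r)/4.
Then F(2) - F(0) = (5*exp(4)/4) - (1/4) = -1/4 + 5*exp(4)/4.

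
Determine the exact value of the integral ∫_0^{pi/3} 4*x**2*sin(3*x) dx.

Integrate by parts twice (u = x^2, dv = 4*sin(3*x) dx).
An antiderivative is F(x) = -4*x**2*cos(3*x)/3 + 8*x*sin(3*x)/9 + 8*cos(3*x)/27.
Then F(pi/3) - F(0) = (-8/27 + 4*pi**2/27) - (8/27) = -16/27 + 4*pi**2/27.

-16/27 + 4*pi**2/27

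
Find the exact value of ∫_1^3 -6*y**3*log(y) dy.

30 - 243*log(3)/2

Integrate by parts once (u = ln y, dv = -6*y**3 dy).
An antiderivative is F(y) = -3*y**4*(4*log(y) - 1)/8.
Then F(3) - F(1) = (243/8 - 243*log(3)/2) - (3/8) = 30 - 243*log(3)/2.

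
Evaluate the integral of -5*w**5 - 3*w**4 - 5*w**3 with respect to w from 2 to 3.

-45721/60

By the power rule, an antiderivative is F(w) = -5*w**6/6 - 3*w**5/5 - 5*w**4/4.
Then F(3) - F(2) = (-17091/20) - (-1388/15) = -45721/60.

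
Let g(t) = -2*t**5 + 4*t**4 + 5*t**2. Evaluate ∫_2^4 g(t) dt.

By the power rule, an antiderivative is F(t) = -t**6/3 + 4*t**5/5 + 5*t**3/3.
Then F(4) - F(2) = (-6592/15) - (88/5) = -6856/15.

-6856/15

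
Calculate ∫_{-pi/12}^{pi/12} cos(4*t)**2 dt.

Use the identity cos^2(4*t) = (1 + cos(8*t))/2.
An antiderivative is F(t) = t/2 + sin(8*t)/16.
Then F(pi/12) - F(-pi/12) = (sqrt(3)/32 + pi/24) - (-pi/24 - sqrt(3)/32) = sqrt(3)/16 + pi/12.

sqrt(3)/16 + pi/12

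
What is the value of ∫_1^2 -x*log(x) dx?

3/4 - log(4)

Integrate by parts once (u = ln x, dv = -x dx).
An antiderivative is F(x) = -x**2*(2*log(x) - 1)/4.
Then F(2) - F(1) = (1 - log(4)) - (1/4) = 3/4 - log(4).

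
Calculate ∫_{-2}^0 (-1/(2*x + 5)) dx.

-log(5)/2

An antiderivative is F(x) = -log(2*x + 5)/2.
Then F(0) - F(-2) = (-log(5)/2) - (0) = -log(5)/2.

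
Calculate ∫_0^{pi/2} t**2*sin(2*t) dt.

-1/2 + pi**2/8

Integrate by parts twice (u = t^2, dv = sin(2*t) dt).
An antiderivative is F(t) = -t**2*cos(2*t)/2 + t*sin(2*t)/2 + cos(2*t)/4.
Then F(pi/2) - F(0) = (-1/4 + pi**2/8) - (1/4) = -1/2 + pi**2/8.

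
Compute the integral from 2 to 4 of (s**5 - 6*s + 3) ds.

By the power rule, an antiderivative is F(s) = s**6/6 - 3*s**2 + 3*s.
Then F(4) - F(2) = (1940/3) - (14/3) = 642.

642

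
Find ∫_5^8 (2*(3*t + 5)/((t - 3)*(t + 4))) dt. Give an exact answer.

Factor the denominator: t**2 + t - 12 = (t + 4)(t - 3).
Partial fractions: 2*(3*t + 5)/((t - 3)*(t + 4)) = 2/(t + 4) + 4/(t - 3).
An antiderivative is F(t) = 4*log(t - 3) + 2*log(t + 4).
Then F(8) - F(5) = (2*log(3) + 4*log(2) + 4*log(5)) - (4*log(2) + 4*log(3)) = -2*log(3) + 4*log(5).

-2*log(3) + 4*log(5)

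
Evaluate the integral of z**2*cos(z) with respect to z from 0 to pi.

Integrate by parts twice (u = z^2, dv = cos(z) dz).
An antiderivative is F(z) = z**2*sin(z) + 2*z*cos(z) - 2*sin(z).
Then F(pi) - F(0) = (-2*pi) - (0) = -2*pi.

-2*pi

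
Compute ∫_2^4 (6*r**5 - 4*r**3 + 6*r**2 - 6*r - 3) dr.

3862

By the power rule, an antiderivative is F(r) = r**6 - r**4 + 2*r**3 - 3*r**2 - 3*r.
Then F(4) - F(2) = (3908) - (46) = 3862.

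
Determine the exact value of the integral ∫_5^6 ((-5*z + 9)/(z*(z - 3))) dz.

Factor the denominator: z**2 - 3*z = z(z - 3).
Partial fractions: (-5*z + 9)/(z*(z - 3)) = -3/z - 2/(z - 3).
An antiderivative is F(z) = -3*log(z) - 2*log(z - 3).
Then F(6) - F(5) = (-5*log(3) - 3*log(2)) - (-3*log(5) - 2*log(2)) = -5*log(3) - log(2) + 3*log(5).

-5*log(3) - log(2) + 3*log(5)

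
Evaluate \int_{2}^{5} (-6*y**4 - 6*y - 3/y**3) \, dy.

By the power rule, an antiderivative is F(y) = -6*y**5/5 - 3*y**2 + 3/(2*y**2).
Then F(5) - F(2) = (-191247/50) - (-2001/40) = -754983/200.

-754983/200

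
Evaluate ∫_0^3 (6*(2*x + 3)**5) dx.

265356

Let u = 2*x + 3, so du = 2 dx. When x = 0, u = 3; when x = 3, u = 9.
The integral becomes 3·∫ u**5 du from 3 to 9, with antiderivative u**6/2.
Back in x: F(x) = (2*x + 3)**6/2.
Then F(3) - F(0) = (531441/2) - (729/2) = 265356.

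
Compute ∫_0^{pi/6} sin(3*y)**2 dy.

pi/12

Use the identity sin^2(3*y) = (1 - cos(6*y))/2.
An antiderivative is F(y) = y/2 - sin(6*y)/12.
Then F(pi/6) - F(0) = (pi/12) - (0) = pi/12.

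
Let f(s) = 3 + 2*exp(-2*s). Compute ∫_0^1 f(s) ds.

An antiderivative is F(s) = 3*s - exp(-2*s).
Then F(1) - F(0) = (3 - exp(-2)) - (-1) = 4 - exp(-2).

4 - exp(-2)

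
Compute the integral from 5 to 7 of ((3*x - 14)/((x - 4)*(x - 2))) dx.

Factor the denominator: x**2 - 6*x + 8 = (x - 2)(x - 4).
Partial fractions: (3*x - 14)/((x - 4)*(x - 2)) = 4/(x - 2) - 1/(x - 4).
An antiderivative is F(x) = -log(x - 4) + 4*log(x - 2).
Then F(7) - F(5) = (-log(3) + 4*log(5)) - (log(81)) = -5*log(3) + 4*log(5).

-5*log(3) + 4*log(5)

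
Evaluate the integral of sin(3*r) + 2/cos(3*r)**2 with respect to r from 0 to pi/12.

An antiderivative is F(r) = -cos(3*r)/3 + 2*tan(3*r)/3.
Then F(pi/12) - F(0) = (2/3 - sqrt(2)/6) - (-1/3) = 1 - sqrt(2)/6.

1 - sqrt(2)/6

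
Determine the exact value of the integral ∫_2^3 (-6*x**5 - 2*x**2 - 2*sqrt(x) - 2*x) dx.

By the power rule, an antiderivative is F(x) = -x**6 - 4*x**(3/2)/3 - 2*x**3/3 - x**2.
Then F(3) - F(2) = (-756 - 4*sqrt(3)) - (-220/3 - 8*sqrt(2)/3) = -2048/3 - 4*sqrt(3) + 8*sqrt(2)/3.

-2048/3 - 4*sqrt(3) + 8*sqrt(2)/3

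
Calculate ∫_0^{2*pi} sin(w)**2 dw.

pi

Use the identity sin^2(w) = (1 - cos(2*w))/2.
An antiderivative is F(w) = w/2 - sin(2*w)/4.
Then F(2*pi) - F(0) = (pi) - (0) = pi.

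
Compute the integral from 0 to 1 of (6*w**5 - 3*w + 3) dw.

By the power rule, an antiderivative is F(w) = w**6 - 3*w**2/2 + 3*w.
Then F(1) - F(0) = (5/2) - (0) = 5/2.

5/2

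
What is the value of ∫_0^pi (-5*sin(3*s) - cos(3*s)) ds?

An antiderivative is F(s) = -sin(3*s)/3 + 5*cos(3*s)/3.
Then F(pi) - F(0) = (-5/3) - (5/3) = -10/3.

-10/3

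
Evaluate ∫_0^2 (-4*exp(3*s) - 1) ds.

-4*exp(6)/3 - 2/3

An antiderivative is F(s) = -4*exp(3*s)/3 - s.
Then F(2) - F(0) = (-4*exp(6)/3 - 2) - (-4/3) = -4*exp(6)/3 - 2/3.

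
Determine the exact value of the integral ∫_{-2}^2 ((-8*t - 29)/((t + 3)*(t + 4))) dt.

Factor the denominator: t**2 + 7*t + 12 = (t + 4)(t + 3).
Partial fractions: (-8*t - 29)/((t + 3)*(t + 4)) = -3/(t + 4) - 5/(t + 3).
An antiderivative is F(t) = -5*log(t + 3) - 3*log(t + 4).
Then F(2) - F(-2) = (-5*log(5) - 3*log(3) - 3*log(2)) - (-log(8)) = -5*log(5) - 3*log(3).

-5*log(5) - 3*log(3)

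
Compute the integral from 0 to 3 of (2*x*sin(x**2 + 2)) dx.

cos(2) - cos(11)

Let u = x**2 + 2, so du = 2*x dx. When x = 0, u = 2; when x = 3, u = 11.
The integral becomes ∫ sin(u) du from 2 to 11, with antiderivative -cos(u).
Back in x: F(x) = -cos(x**2 + 2).
Then F(3) - F(0) = (-cos(11)) - (-cos(2)) = cos(2) - cos(11).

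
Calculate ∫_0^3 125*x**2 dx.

Let u = 5*x, so du = 5 dx. When x = 0, u = 0; when x = 3, u = 15.
The integral becomes ∫ u**2 du from 0 to 15, with antiderivative u**3/3.
Back in x: F(x) = 125*x**3/3.
Then F(3) - F(0) = (1125) - (0) = 1125.

1125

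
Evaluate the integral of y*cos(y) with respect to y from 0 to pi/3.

Integrate by parts once (u = y, dv = cos(y) dy).
An antiderivative is F(y) = y*sin(y) + cos(y).
Then F(pi/3) - F(0) = (1/2 + sqrt(3)*pi/6) - (1) = -1/2 + sqrt(3)*pi/6.

-1/2 + sqrt(3)*pi/6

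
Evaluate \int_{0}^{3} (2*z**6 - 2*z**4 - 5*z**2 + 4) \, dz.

17313/35

By the power rule, an antiderivative is F(z) = 2*z**7/7 - 2*z**5/5 - 5*z**3/3 + 4*z.
Then F(3) - F(0) = (17313/35) - (0) = 17313/35.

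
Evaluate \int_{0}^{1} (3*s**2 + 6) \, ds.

By the power rule, an antiderivative is F(s) = s**3 + 6*s.
Then F(1) - F(0) = (7) - (0) = 7.

7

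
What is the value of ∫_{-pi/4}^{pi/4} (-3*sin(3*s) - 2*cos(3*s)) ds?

-2*sqrt(2)/3

An antiderivative is F(s) = -2*sin(3*s)/3 + cos(3*s).
Then F(pi/4) - F(-pi/4) = (-5*sqrt(2)/6) - (-sqrt(2)/6) = -2*sqrt(2)/3.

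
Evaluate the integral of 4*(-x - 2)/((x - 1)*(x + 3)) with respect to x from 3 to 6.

-3*log(5) - log(3) + 4*log(2)

Factor the denominator: x**2 + 2*x - 3 = (x + 3)(x - 1).
Partial fractions: 4*(-x - 2)/((x - 1)*(x + 3)) = -1/(x + 3) - 3/(x - 1).
An antiderivative is F(x) = -3*log(x - 1) - log(x + 3).
Then F(6) - F(3) = (-3*log(5) - 2*log(3)) - (-log(48)) = -3*log(5) - log(3) + 4*log(2).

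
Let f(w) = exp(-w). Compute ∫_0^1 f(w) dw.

1 - exp(-1)

An antiderivative is F(w) = -exp(-w).
Then F(1) - F(0) = (-exp(-1)) - (-1) = 1 - exp(-1).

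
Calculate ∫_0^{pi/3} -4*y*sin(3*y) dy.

Integrate by parts once (u = y, dv = -4*sin(3*y) dy).
An antiderivative is F(y) = 4*y*cos(3*y)/3 - 4*sin(3*y)/9.
Then F(pi/3) - F(0) = (-4*pi/9) - (0) = -4*pi/9.

-4*pi/9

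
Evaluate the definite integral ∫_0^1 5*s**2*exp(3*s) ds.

-10/27 + 25*exp(3)/27

Integrate by parts twice (u = s^2, dv = 5*exp(3*s) ds).
An antiderivative is F(s) = (45*s**2 - 30*s + 10)*exp(3*s)/27.
Then F(1) - F(0) = (25*exp(3)/27) - (10/27) = -10/27 + 25*exp(3)/27.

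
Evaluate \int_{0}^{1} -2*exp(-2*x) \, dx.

An antiderivative is F(x) = exp(-2*x).
Then F(1) - F(0) = (exp(-2)) - (1) = -1 + exp(-2).

-1 + exp(-2)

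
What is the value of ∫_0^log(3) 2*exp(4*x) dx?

Let u = exp(x), so du = exp(x) dx. When x = 0, u = 1; when x = log(3), u = 3.
The integral becomes 2·∫ u**3 du from 1 to 3, with antiderivative u**4/2.
Back in x: F(x) = exp(4*x)/2.
Then F(log(3)) - F(0) = (81/2) - (1/2) = 40.

40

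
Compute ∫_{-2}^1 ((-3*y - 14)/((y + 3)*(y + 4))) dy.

Factor the denominator: y**2 + 7*y + 12 = (y + 4)(y + 3).
Partial fractions: (-3*y - 14)/((y + 3)*(y + 4)) = 2/(y + 4) - 5/(y + 3).
An antiderivative is F(y) = -5*log(y + 3) + 2*log(y + 4).
Then F(1) - F(-2) = (-10*log(2) + 2*log(5)) - (log(4)) = -12*log(2) + 2*log(5).

-12*log(2) + 2*log(5)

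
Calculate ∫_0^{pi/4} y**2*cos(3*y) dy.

Integrate by parts twice (u = y^2, dv = cos(3*y) dy).
An antiderivative is F(y) = y**2*sin(3*y)/3 + 2*y*cos(3*y)/9 - 2*sin(3*y)/27.
Then F(pi/4) - F(0) = (sqrt(2)*(-24*pi - 32 + 9*pi**2)/864) - (0) = sqrt(2)*(-24*pi - 32 + 9*pi**2)/864.

sqrt(2)*(-24*pi - 32 + 9*pi**2)/864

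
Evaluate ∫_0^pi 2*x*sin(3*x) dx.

Integrate by parts once (u = x, dv = 2*sin(3*x) dx).
An antiderivative is F(x) = -2*x*cos(3*x)/3 + 2*sin(3*x)/9.
Then F(pi) - F(0) = (2*pi/3) - (0) = 2*pi/3.

2*pi/3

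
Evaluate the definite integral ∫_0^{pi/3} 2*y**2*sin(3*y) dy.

-8/27 + 2*pi**2/27

Integrate by parts twice (u = y^2, dv = 2*sin(3*y) dy).
An antiderivative is F(y) = -2*y**2*cos(3*y)/3 + 4*y*sin(3*y)/9 + 4*cos(3*y)/27.
Then F(pi/3) - F(0) = (-4/27 + 2*pi**2/27) - (4/27) = -8/27 + 2*pi**2/27.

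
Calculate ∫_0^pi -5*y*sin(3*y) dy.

Integrate by parts once (u = y, dv = -5*sin(3*y) dy).
An antiderivative is F(y) = 5*y*cos(3*y)/3 - 5*sin(3*y)/9.
Then F(pi) - F(0) = (-5*pi/3) - (0) = -5*pi/3.

-5*pi/3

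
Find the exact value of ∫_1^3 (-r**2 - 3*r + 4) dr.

By the power rule, an antiderivative is F(r) = -r**3/3 - 3*r**2/2 + 4*r.
Then F(3) - F(1) = (-21/2) - (13/6) = -38/3.

-38/3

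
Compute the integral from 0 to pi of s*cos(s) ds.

-2

Integrate by parts once (u = s, dv = cos(s) ds).
An antiderivative is F(s) = s*sin(s) + cos(s).
Then F(pi) - F(0) = (-1) - (1) = -2.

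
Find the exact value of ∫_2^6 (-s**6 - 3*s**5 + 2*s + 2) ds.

By the power rule, an antiderivative is F(s) = -s**7/7 - s**6/2 + s**2 + 2*s.
Then F(6) - F(2) = (-442896/7) - (-296/7) = -442600/7.

-442600/7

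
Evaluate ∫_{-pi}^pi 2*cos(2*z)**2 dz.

2*pi

Use the identity cos^2(2*z) = (1 + cos(4*z))/2.
An antiderivative is F(z) = z + sin(4*z)/4.
Then F(pi) - F(-pi) = (pi) - (-pi) = 2*pi.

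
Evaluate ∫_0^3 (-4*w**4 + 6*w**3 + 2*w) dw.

By the power rule, an antiderivative is F(w) = -4*w**5/5 + 3*w**4/2 + w**2.
Then F(3) - F(0) = (-639/10) - (0) = -639/10.

-639/10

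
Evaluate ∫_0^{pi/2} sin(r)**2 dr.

pi/4

Use the identity sin^2(r) = (1 - cos(2*r))/2.
An antiderivative is F(r) = r/2 - sin(2*r)/4.
Then F(pi/2) - F(0) = (pi/4) - (0) = pi/4.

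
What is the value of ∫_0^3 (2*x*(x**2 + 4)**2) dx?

711

Let u = x**2 + 4, so du = 2*x dx. When x = 0, u = 4; when x = 3, u = 13.
The integral becomes ∫ u**2 du from 4 to 13, with antiderivative u**3/3.
Back in x: F(x) = (x**2 + 4)**3/3.
Then F(3) - F(0) = (2197/3) - (64/3) = 711.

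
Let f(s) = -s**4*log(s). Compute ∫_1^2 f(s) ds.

Integrate by parts once (u = ln s, dv = -s**4 ds).
An antiderivative is F(s) = -s**5*(5*log(s) - 1)/25.
Then F(2) - F(1) = (32/25 - 32*log(2)/5) - (1/25) = 31/25 - 32*log(2)/5.

31/25 - 32*log(2)/5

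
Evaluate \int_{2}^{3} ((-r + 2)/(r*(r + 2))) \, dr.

Factor the denominator: r**2 + 2*r = (r + 2)r.
Partial fractions: (-r + 2)/(r*(r + 2)) = -2/(r + 2) + 1/r.
An antiderivative is F(r) = log(r) - 2*log(r + 2).
Then F(3) - F(2) = (log(3/25)) - (-log(8)) = log(24/25).

log(24/25)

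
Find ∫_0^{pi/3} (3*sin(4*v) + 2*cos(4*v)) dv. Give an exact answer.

9/8 - sqrt(3)/4

An antiderivative is F(v) = sin(4*v)/2 - 3*cos(4*v)/4.
Then F(pi/3) - F(0) = (3/8 - sqrt(3)/4) - (-3/4) = 9/8 - sqrt(3)/4.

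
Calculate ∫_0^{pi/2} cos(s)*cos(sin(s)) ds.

Let u = sin(s), so du = cos(s) ds. When s = 0, u = 0; when s = pi/2, u = 1.
The integral becomes ∫ cos(u) du from 0 to 1, with antiderivative sin(u).
Back in s: F(s) = sin(sin(s)).
Then F(pi/2) - F(0) = (sin(1)) - (0) = sin(1).

sin(1)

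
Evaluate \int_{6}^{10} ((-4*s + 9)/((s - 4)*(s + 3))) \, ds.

-3*log(13) + 5*log(3)

Factor the denominator: s**2 - s - 12 = (s + 3)(s - 4).
Partial fractions: (-4*s + 9)/((s - 4)*(s + 3)) = -3/(s + 3) - 1/(s - 4).
An antiderivative is F(s) = -log(s - 4) - 3*log(s + 3).
Then F(10) - F(6) = (-3*log(13) - log(3) - log(2)) - (-6*log(3) - log(2)) = -3*log(13) + 5*log(3).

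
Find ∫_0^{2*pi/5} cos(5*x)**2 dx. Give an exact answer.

Use the identity cos^2(5*x) = (1 + cos(10*x))/2.
An antiderivative is F(x) = x/2 + sin(10*x)/20.
Then F(2*pi/5) - F(0) = (pi/5) - (0) = pi/5.

pi/5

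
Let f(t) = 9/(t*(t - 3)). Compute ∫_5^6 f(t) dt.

Factor the denominator: t**2 - 3*t = t(t - 3).
Partial fractions: 9/(t*(t - 3)) = -3/t + 3/(t - 3).
An antiderivative is F(t) = -3*log(t) + 3*log(t - 3).
Then F(6) - F(5) = (-log(8)) - (-3*log(5) + 3*log(2)) = -6*log(2) + 3*log(5).

-6*log(2) + 3*log(5)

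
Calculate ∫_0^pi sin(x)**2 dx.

pi/2

Use the identity sin^2(x) = (1 - cos(2*x))/2.
An antiderivative is F(x) = x/2 - sin(2*x)/4.
Then F(pi) - F(0) = (pi/2) - (0) = pi/2.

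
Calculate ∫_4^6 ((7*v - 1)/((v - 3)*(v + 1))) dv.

Factor the denominator: v**2 - 2*v - 3 = (v + 1)(v - 3).
Partial fractions: (7*v - 1)/((v - 3)*(v + 1)) = 2/(v + 1) + 5/(v - 3).
An antiderivative is F(v) = 5*log(v - 3) + 2*log(v + 1).
Then F(6) - F(4) = (2*log(7) + 5*log(3)) - (log(25)) = -2*log(5) + 2*log(7) + 5*log(3).

-2*log(5) + 2*log(7) + 5*log(3)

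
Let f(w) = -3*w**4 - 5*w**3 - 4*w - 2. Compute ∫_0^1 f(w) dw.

-117/20

By the power rule, an antiderivative is F(w) = -3*w**5/5 - 5*w**4/4 - 2*w**2 - 2*w.
Then F(1) - F(0) = (-117/20) - (0) = -117/20.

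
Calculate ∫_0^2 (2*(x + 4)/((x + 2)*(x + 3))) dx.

Factor the denominator: x**2 + 5*x + 6 = (x + 3)(x + 2).
Partial fractions: 2*(x + 4)/((x + 2)*(x + 3)) = -2/(x + 3) + 4/(x + 2).
An antiderivative is F(x) = 4*log(x + 2) - 2*log(x + 3).
Then F(2) - F(0) = (-2*log(5) + 8*log(2)) - (log(16/9)) = -2*log(5) + 2*log(3) + 4*log(2).

-2*log(5) + 2*log(3) + 4*log(2)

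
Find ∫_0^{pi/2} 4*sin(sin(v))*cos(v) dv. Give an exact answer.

4 - 4*cos(1)

Let u = sin(v), so du = cos(v) dv. When v = 0, u = 0; when v = pi/2, u = 1.
The integral becomes 4·∫ sin(u) du from 0 to 1, with antiderivative -4*cos(u).
Back in v: F(v) = -4*cos(sin(v)).
Then F(pi/2) - F(0) = (-4*cos(1)) - (-4) = 4 - 4*cos(1).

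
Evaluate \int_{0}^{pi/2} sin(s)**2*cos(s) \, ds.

1/3

Let u = sin(s), so du = cos(s) ds. When s = 0, u = 0; when s = pi/2, u = 1.
The integral becomes ∫ u**2 du from 0 to 1, with antiderivative u**3/3.
Back in s: F(s) = sin(s)**3/3.
Then F(pi/2) - F(0) = (1/3) - (0) = 1/3.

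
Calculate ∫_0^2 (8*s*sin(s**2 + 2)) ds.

Let u = s**2 + 2, so du = 2*s ds. When s = 0, u = 2; when s = 2, u = 6.
The integral becomes 4·∫ sin(u) du from 2 to 6, with antiderivative -4*cos(u).
Back in s: F(s) = -4*cos(s**2 + 2).
Then F(2) - F(0) = (-4*cos(6)) - (-4*cos(2)) = -4*cos(6) + 4*cos(2).

-4*cos(6) + 4*cos(2)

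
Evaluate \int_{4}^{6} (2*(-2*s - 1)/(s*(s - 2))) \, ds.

log(3/64)

Factor the denominator: s**2 - 2*s = s(s - 2).
Partial fractions: 2*(-2*s - 1)/(s*(s - 2)) = 1/s - 5/(s - 2).
An antiderivative is F(s) = log(s) - 5*log(s - 2).
Then F(6) - F(4) = (-9*log(2) + log(3)) - (-log(8)) = log(3/64).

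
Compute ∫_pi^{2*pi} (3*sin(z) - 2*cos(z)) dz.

-6

An antiderivative is F(z) = -2*sin(z) - 3*cos(z).
Then F(2*pi) - F(pi) = (-3) - (3) = -6.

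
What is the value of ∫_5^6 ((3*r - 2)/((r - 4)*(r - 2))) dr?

log(18)

Factor the denominator: r**2 - 6*r + 8 = (r - 2)(r - 4).
Partial fractions: (3*r - 2)/((r - 4)*(r - 2)) = -2/(r - 2) + 5/(r - 4).
An antiderivative is F(r) = 5*log(r - 4) - 2*log(r - 2).
Then F(6) - F(5) = (log(2)) - (-log(9)) = log(18).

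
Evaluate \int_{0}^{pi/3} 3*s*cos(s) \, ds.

Integrate by parts once (u = s, dv = 3*cos(s) ds).
An antiderivative is F(s) = 3*s*sin(s) + 3*cos(s).
Then F(pi/3) - F(0) = (3/2 + sqrt(3)*pi/2) - (3) = -3/2 + sqrt(3)*pi/2.

-3/2 + sqrt(3)*pi/2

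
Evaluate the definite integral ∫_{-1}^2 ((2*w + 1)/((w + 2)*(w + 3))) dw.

-11*log(2) + 5*log(5)

Factor the denominator: w**2 + 5*w + 6 = (w + 3)(w + 2).
Partial fractions: (2*w + 1)/((w + 2)*(w + 3)) = 5/(w + 3) - 3/(w + 2).
An antiderivative is F(w) = -3*log(w + 2) + 5*log(w + 3).
Then F(2) - F(-1) = (-6*log(2) + 5*log(5)) - (log(32)) = -11*log(2) + 5*log(5).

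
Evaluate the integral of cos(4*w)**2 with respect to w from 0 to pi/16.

1/16 + pi/32

Use the identity cos^2(4*w) = (1 + cos(8*w))/2.
An antiderivative is F(w) = w/2 + sin(8*w)/16.
Then F(pi/16) - F(0) = (1/16 + pi/32) - (0) = 1/16 + pi/32.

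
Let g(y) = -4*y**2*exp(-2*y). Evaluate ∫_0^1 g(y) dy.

-1 + 5*exp(-2)

Integrate by parts twice (u = y^2, dv = -4*exp(-2*y) dy).
An antiderivative is F(y) = (2*y**2 + 2*y + 1)*exp(-2*y).
Then F(1) - F(0) = (5*exp(-2)) - (1) = -1 + 5*exp(-2).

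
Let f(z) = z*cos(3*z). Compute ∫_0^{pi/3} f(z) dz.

-2/9

Integrate by parts once (u = z, dv = cos(3*z) dz).
An antiderivative is F(z) = z*sin(3*z)/3 + cos(3*z)/9.
Then F(pi/3) - F(0) = (-1/9) - (1/9) = -2/9.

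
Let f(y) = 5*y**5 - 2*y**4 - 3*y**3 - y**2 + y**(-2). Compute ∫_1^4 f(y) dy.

13959/5

By the power rule, an antiderivative is F(y) = 5*y**6/6 - 2*y**5/5 - 3*y**4/4 - y**3/3 - 1/y.
Then F(4) - F(1) = (55803/20) - (-33/20) = 13959/5.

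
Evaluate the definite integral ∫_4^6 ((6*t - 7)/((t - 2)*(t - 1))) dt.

Factor the denominator: t**2 - 3*t + 2 = (t - 1)(t - 2).
Partial fractions: (6*t - 7)/((t - 2)*(t - 1)) = 1/(t - 1) + 5/(t - 2).
An antiderivative is F(t) = 5*log(t - 2) + log(t - 1).
Then F(6) - F(4) = (log(5) + 10*log(2)) - (log(96)) = -log(3) + log(5) + 5*log(2).

-log(3) + log(5) + 5*log(2)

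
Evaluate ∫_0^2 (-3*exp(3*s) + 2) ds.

An antiderivative is F(s) = -exp(3*s) + 2*s.
Then F(2) - F(0) = (4 - exp(6)) - (-1) = 5 - exp(6).

5 - exp(6)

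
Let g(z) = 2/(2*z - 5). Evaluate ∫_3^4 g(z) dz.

An antiderivative is F(z) = log(2*z - 5).
Then F(4) - F(3) = (log(3)) - (0) = log(3).

log(3)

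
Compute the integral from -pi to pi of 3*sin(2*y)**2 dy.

3*pi

Use the identity sin^2(2*y) = (1 - cos(4*y))/2.
An antiderivative is F(y) = 3*y/2 - 3*sin(4*y)/8.
Then F(pi) - F(-pi) = (3*pi/2) - (-3*pi/2) = 3*pi.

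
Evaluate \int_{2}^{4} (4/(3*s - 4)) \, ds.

8*log(2)/3

An antiderivative is F(s) = 4*log(3*s - 4)/3.
Then F(4) - F(2) = (log(16)) - (4*log(2)/3) = 8*log(2)/3.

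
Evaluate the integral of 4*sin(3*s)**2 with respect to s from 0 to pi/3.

Use the identity sin^2(3*s) = (1 - cos(6*s))/2.
An antiderivative is F(s) = 2*s - sin(6*s)/3.
Then F(pi/3) - F(0) = (2*pi/3) - (0) = 2*pi/3.

2*pi/3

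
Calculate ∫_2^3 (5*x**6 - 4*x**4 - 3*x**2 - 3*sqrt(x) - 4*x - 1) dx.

By the power rule, an antiderivative is F(x) = 5*x**7/7 - 4*x**5/5 - 2*x**(3/2) - x**3 - 2*x**2 - x.
Then F(3) - F(2) = (46191/35 - 6*sqrt(3)) - (1674/35 - 4*sqrt(2)) = -6*sqrt(3) + 4*sqrt(2) + 44517/35.

-6*sqrt(3) + 4*sqrt(2) + 44517/35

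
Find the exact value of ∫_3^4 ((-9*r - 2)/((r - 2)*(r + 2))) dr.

Factor the denominator: r**2 - 4 = (r + 2)(r - 2).
Partial fractions: (-9*r - 2)/((r - 2)*(r + 2)) = -4/(r + 2) - 5/(r - 2).
An antiderivative is F(r) = -5*log(r - 2) - 4*log(r + 2).
Then F(4) - F(3) = (-9*log(2) - 4*log(3)) - (-4*log(5)) = -9*log(2) - 4*log(3) + 4*log(5).

-9*log(2) - 4*log(3) + 4*log(5)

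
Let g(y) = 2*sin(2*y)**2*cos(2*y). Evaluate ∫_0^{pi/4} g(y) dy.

1/3

Let u = sin(2*y), so du = 2*cos(2*y) dy. When y = 0, u = 0; when y = pi/4, u = 1.
The integral becomes ∫ u**2 du from 0 to 1, with antiderivative u**3/3.
Back in y: F(y) = sin(2*y)**3/3.
Then F(pi/4) - F(0) = (1/3) - (0) = 1/3.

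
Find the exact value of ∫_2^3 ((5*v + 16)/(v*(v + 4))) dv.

-5*log(2) + log(7) + 3*log(3)

Factor the denominator: v**2 + 4*v = (v + 4)v.
Partial fractions: (5*v + 16)/(v*(v + 4)) = 1/(v + 4) + 4/v.
An antiderivative is F(v) = 4*log(v) + log(v + 4).
Then F(3) - F(2) = (log(7) + 4*log(3)) - (log(96)) = -5*log(2) + log(7) + 3*log(3).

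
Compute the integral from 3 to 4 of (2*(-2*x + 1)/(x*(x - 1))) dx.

Factor the denominator: x**2 - x = x(x - 1).
Partial fractions: 2*(-2*x + 1)/(x*(x - 1)) = -2/x - 2/(x - 1).
An antiderivative is F(x) = -2*log(x) - 2*log(x - 1).
Then F(4) - F(3) = (-4*log(2) - 2*log(3)) - (-log(36)) = -log(4).

-log(4)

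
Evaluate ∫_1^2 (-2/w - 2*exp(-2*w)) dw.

An antiderivative is F(w) = -2*log(w) + exp(-2*w).
Then F(2) - F(1) = (-2*log(2) + exp(-4)) - (exp(-2)) = -2*log(2) - exp(-2) + exp(-4).

-2*log(2) - exp(-2) + exp(-4)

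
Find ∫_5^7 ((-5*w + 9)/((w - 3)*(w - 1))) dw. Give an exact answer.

Factor the denominator: w**2 - 4*w + 3 = (w - 1)(w - 3).
Partial fractions: (-5*w + 9)/((w - 3)*(w - 1)) = -2/(w - 1) - 3/(w - 3).
An antiderivative is F(w) = -3*log(w - 3) - 2*log(w - 1).
Then F(7) - F(5) = (-8*log(2) - 2*log(3)) - (-7*log(2)) = -log(18).

-log(18)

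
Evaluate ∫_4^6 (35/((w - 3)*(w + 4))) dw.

-5*log(5) + 5*log(3) + 10*log(2)

Factor the denominator: w**2 + w - 12 = (w + 4)(w - 3).
Partial fractions: 35/((w - 3)*(w + 4)) = -5/(w + 4) + 5/(w - 3).
An antiderivative is F(w) = 5*log(w - 3) - 5*log(w + 4).
Then F(6) - F(4) = (-5*log(5) - 5*log(2) + 5*log(3)) - (-15*log(2)) = -5*log(5) + 5*log(3) + 10*log(2).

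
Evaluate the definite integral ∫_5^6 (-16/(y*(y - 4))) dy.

-4*log(5) + 4*log(3)

Factor the denominator: y**2 - 4*y = y(y - 4).
Partial fractions: -16/(y*(y - 4)) = 4/y - 4/(y - 4).
An antiderivative is F(y) = 4*log(y) - 4*log(y - 4).
Then F(6) - F(5) = (log(81)) - (4*log(5)) = -4*log(5) + 4*log(3).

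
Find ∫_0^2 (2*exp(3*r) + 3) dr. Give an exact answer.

16/3 + 2*exp(6)/3

An antiderivative is F(r) = 2*exp(3*r)/3 + 3*r.
Then F(2) - F(0) = (6 + 2*exp(6)/3) - (2/3) = 16/3 + 2*exp(6)/3.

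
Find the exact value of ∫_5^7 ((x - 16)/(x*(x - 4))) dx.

Factor the denominator: x**2 - 4*x = x(x - 4).
Partial fractions: (x - 16)/(x*(x - 4)) = 4/x - 3/(x - 4).
An antiderivative is F(x) = 4*log(x) - 3*log(x - 4).
Then F(7) - F(5) = (-3*log(3) + 4*log(7)) - (4*log(5)) = -4*log(5) - 3*log(3) + 4*log(7).

-4*log(5) - 3*log(3) + 4*log(7)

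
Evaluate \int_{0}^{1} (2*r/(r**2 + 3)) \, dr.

log(4/3)

Let u = r**2 + 3, so du = 2*r dr. When r = 0, u = 3; when r = 1, u = 4.
The integral becomes ∫ 1/u du from 3 to 4, with antiderivative log(u).
Back in r: F(r) = log(r**2 + 3).
Then F(1) - F(0) = (log(4)) - (log(3)) = log(4/3).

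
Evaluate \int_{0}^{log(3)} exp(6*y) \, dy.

364/3

Let u = exp(y), so du = exp(y) dy. When y = 0, u = 1; when y = log(3), u = 3.
The integral becomes ∫ u**5 du from 1 to 3, with antiderivative u**6/6.
Back in y: F(y) = exp(6*y)/6.
Then F(log(3)) - F(0) = (243/2) - (1/6) = 364/3.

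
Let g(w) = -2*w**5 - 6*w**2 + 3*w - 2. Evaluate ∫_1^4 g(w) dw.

By the power rule, an antiderivative is F(w) = -w**6/3 - 2*w**3 + 3*w**2/2 - 2*w.
Then F(4) - F(1) = (-4432/3) - (-17/6) = -2949/2.

-2949/2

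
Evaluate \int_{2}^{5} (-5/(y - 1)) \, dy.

An antiderivative is F(y) = -5*log(y - 1).
Then F(5) - F(2) = (-10*log(2)) - (0) = -10*log(2).

-10*log(2)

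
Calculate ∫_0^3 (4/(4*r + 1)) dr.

log(13)

Let u = 4*r + 1, so du = 4 dr. When r = 0, u = 1; when r = 3, u = 13.
The integral becomes ∫ 1/u du from 1 to 13, with antiderivative log(u).
Back in r: F(r) = log(4*r + 1).
Then F(3) - F(0) = (log(13)) - (0) = log(13).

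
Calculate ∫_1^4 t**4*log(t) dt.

Integrate by parts once (u = ln t, dv = t**4 dt).
An antiderivative is F(t) = t**5*(5*log(t) - 1)/25.
Then F(4) - F(1) = (-1024/25 + 2048*log(2)/5) - (-1/25) = -1023/25 + 2048*log(2)/5.

-1023/25 + 2048*log(2)/5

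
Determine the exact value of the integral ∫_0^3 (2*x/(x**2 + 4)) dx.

Let u = x**2 + 4, so du = 2*x dx. When x = 0, u = 4; when x = 3, u = 13.
The integral becomes ∫ 1/u du from 4 to 13, with antiderivative log(u).
Back in x: F(x) = log(x**2 + 4).
Then F(3) - F(0) = (log(13)) - (log(4)) = log(13/4).

log(13/4)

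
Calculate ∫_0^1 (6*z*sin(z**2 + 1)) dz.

-3*cos(2) + 3*cos(1)

Let u = z**2 + 1, so du = 2*z dz. When z = 0, u = 1; when z = 1, u = 2.
The integral becomes 3·∫ sin(u) du from 1 to 2, with antiderivative -3*cos(u).
Back in z: F(z) = -3*cos(z**2 + 1).
Then F(1) - F(0) = (-3*cos(2)) - (-3*cos(1)) = -3*cos(2) + 3*cos(1).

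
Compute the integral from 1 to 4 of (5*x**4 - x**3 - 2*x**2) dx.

3669/4

By the power rule, an antiderivative is F(x) = x**5 - x**4/4 - 2*x**3/3.
Then F(4) - F(1) = (2752/3) - (1/12) = 3669/4.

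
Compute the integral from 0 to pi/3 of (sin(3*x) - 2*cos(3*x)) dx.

An antiderivative is F(x) = -2*sin(3*x)/3 - cos(3*x)/3.
Then F(pi/3) - F(0) = (1/3) - (-1/3) = 2/3.

2/3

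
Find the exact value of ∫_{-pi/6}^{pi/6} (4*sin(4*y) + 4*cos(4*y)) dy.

An antiderivative is F(y) = sin(4*y) - cos(4*y).
Then F(pi/6) - F(-pi/6) = (1/2 + sqrt(3)/2) - (1/2 - sqrt(3)/2) = sqrt(3).

sqrt(3)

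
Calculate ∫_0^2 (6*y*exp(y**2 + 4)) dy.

Let u = y**2 + 4, so du = 2*y dy. When y = 0, u = 4; when y = 2, u = 8.
The integral becomes 3·∫ exp(u) du from 4 to 8, with antiderivative 3*exp(u).
Back in y: F(y) = 3*exp(y**2 + 4).
Then F(2) - F(0) = (3*exp(8)) - (3*exp(4)) = -3*(1 - exp(4))*exp(4).

-3*(1 - exp(4))*exp(4)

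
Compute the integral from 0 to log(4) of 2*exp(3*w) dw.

42

Let u = exp(w), so du = exp(w) dw. When w = 0, u = 1; when w = log(4), u = 4.
The integral becomes 2·∫ u**2 du from 1 to 4, with antiderivative 2*u**3/3.
Back in w: F(w) = 2*exp(3*w)/3.
Then F(log(4)) - F(0) = (128/3) - (2/3) = 42.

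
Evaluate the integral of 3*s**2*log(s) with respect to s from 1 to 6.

-215/3 + 216*log(2) + 216*log(3)

Integrate by parts once (u = ln s, dv = 3*s**2 ds).
An antiderivative is F(s) = s**3*(3*log(s) - 1)/3.
Then F(6) - F(1) = (-72 + 216*log(2) + 216*log(3)) - (-1/3) = -215/3 + 216*log(2) + 216*log(3).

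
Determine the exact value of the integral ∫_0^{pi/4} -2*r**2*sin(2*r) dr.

Integrate by parts twice (u = r^2, dv = -2*sin(2*r) dr).
An antiderivative is F(r) = r**2*cos(2*r) - r*sin(2*r) - cos(2*r)/2.
Then F(pi/4) - F(0) = (-pi/4) - (-1/2) = 1/2 - pi/4.

1/2 - pi/4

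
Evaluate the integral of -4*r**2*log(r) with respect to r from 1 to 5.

Integrate by parts once (u = ln r, dv = -4*r**2 dr).
An antiderivative is F(r) = -4*r**3*(3*log(r) - 1)/9.
Then F(5) - F(1) = (500/9 - 500*log(5)/3) - (4/9) = 496/9 - 500*log(5)/3.

496/9 - 500*log(5)/3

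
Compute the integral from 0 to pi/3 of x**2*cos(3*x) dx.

-2*pi/27

Integrate by parts twice (u = x^2, dv = cos(3*x) dx).
An antiderivative is F(x) = x**2*sin(3*x)/3 + 2*x*cos(3*x)/9 - 2*sin(3*x)/27.
Then F(pi/3) - F(0) = (-2*pi/27) - (0) = -2*pi/27.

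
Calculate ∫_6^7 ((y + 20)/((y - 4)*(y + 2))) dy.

Factor the denominator: y**2 - 2*y - 8 = (y + 2)(y - 4).
Partial fractions: (y + 20)/((y - 4)*(y + 2)) = -3/(y + 2) + 4/(y - 4).
An antiderivative is F(y) = 4*log(y - 4) - 3*log(y + 2).
Then F(7) - F(6) = (-log(9)) - (-log(32)) = log(32/9).

log(32/9)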